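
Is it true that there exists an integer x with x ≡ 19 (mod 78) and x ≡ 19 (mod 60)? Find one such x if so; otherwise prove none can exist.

x = 19

Here gcd(78, 60) = 6, and both 19 and 19 leave remainder 1 mod 6, so the system is consistent.
In fact x = 19 itself already satisfies 19 mod 60 = 19.
Verify: 19 = 0·78 + 19 and 19 = 0·60 + 19. ✓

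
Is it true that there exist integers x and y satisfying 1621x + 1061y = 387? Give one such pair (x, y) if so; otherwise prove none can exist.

Since gcd(1621, 1061) = 1, every integer is an integer combination of 1621 and 1061.
Run the Euclidean algorithm on 1621 and 1061: 1621 = 1·1061 + 560, 1061 = 1·560 + 501, 560 = 1·501 + 59, 501 = 8·59 + 29, 59 = 2·29 + 1, 29 = 29·1 + 0.
Unwinding: 1 = 59 − 2·29 = 59 − 2·(501 − 8·59) = −2·501 + 17·59 = −2·501 + 17·(560 − 1·501) = 17·560 − 19·501 = 17·560 − 19·(1061 − 1·560) = −19·1061 + 36·560 = −19·1061 + 36·(1621 − 1·1061) = 36·1621 − 55·1061, i.e. 1621·36 + 1061·(-55) = 1.
Multiplying through by 387: x = 36·387 = 13932, y = (-55)·387 = -21285 is a solution.
Subtracting 13·1061 from x and adding 13·1621 to y gives the tidier solution (139, -212).
Indeed 1621·139 + 1061·(-212) = 225319 − 224932 = 387.

x = 139, y = -212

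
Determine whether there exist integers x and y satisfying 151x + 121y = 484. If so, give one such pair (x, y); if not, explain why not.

x = 0, y = 4

151 and 121 are coprime, so 151x + 121y ranges over all of ℤ.
Run the Euclidean algorithm on 151 and 121: 151 = 1·121 + 30, 121 = 4·30 + 1, 30 = 30·1 + 0.
Working back up the chain: 1 = 121 − 4·30 = 121 − 4·(151 − 1·121) = −4·151 + 5·121. So 151·(-4) + 121·5 = 1.
Times 484: 151·(-1936) + 121·2420 = 484, so (-1936, 2420) solves it.
The general solution is x = -1936 + 121k, y = 2420 − 151k; taking k = 16 gives the smaller pair x = 0, y = 4.
Check: 151·0 + 121·4 = 0 + 484 = 484. ✓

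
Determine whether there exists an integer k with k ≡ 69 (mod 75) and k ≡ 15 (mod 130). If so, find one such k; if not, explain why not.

There is no such integer.

Reduce both congruences modulo 5, which divides 75 and 130: they say k ≡ 69 (mod 5) and k ≡ 15 (mod 5).
However 69 ≡ 4 and 15 ≡ 0 (mod 5), and 4 ≠ 0.
Therefore no such k exists.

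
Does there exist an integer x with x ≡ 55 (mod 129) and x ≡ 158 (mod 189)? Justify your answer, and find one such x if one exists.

Reduce both congruences modulo 3, which divides 129 and 189: they say x ≡ 55 (mod 3) and x ≡ 158 (mod 3).
These are incompatible: 55 − 158 = -103 is not divisible by 3.
So no integer satisfies both congruences.

There is no such integer.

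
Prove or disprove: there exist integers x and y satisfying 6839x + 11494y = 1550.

No such integers exist.

gcd(6839, 11494) = 7, so every integer of the form 6839x + 11494y is a multiple of 7.
But 1550 = 7·221 + 3, so 7 ∤ 1550.
Therefore 6839x + 11494y = 1550 has no solution in integers.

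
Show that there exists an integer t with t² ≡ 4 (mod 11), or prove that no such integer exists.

Take t = 9. Then 9² = 81 = 7·11 + 4, so 9² ≡ 4 (mod 11).

t = 9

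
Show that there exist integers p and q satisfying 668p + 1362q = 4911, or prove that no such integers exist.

Any value of 668p + 1362q is a multiple of gcd(668, 1362) = 2.
However 4911 leaves remainder 1 on division by 2.
Therefore 668p + 1362q = 4911 has no solution in integers.

No, no such integers exist.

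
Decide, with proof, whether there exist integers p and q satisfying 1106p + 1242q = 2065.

Any value of 1106p + 1242q is a multiple of gcd(1106, 1242) = 2.
But 2065 is not a multiple of 2 (it leaves remainder 1).
So the equation is unsolvable over ℤ.

No, no such integers exist.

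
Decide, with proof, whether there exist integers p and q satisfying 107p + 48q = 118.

p = 2, q = -2

Since gcd(107, 48) = 1, every integer is an integer combination of 107 and 48.
Dividing repeatedly: 107 = 2·48 + 11, 48 = 4·11 + 4, 11 = 2·4 + 3, 4 = 1·3 + 1, 3 = 3·1 + 0.
Back-substituting, 1 = 4 − 1·3 = 4 − (11 − 2·4) = −11 + 3·4 = −11 + 3·(48 − 4·11) = 3·48 − 13·11 = 3·48 − 13·(107 − 2·48) = −13·107 + 29·48; that is, 107·(-13) + 48·29 = 1.
Scaling by 118 gives the particular solution (p, q) = (-1534, 3422).
The general solution is p = -1534 + 48k, q = 3422 − 107k; taking k = 32 gives the smaller pair p = 2, q = -2.
Check: 107·2 + 48·(-2) = 214 − 96 = 118. ✓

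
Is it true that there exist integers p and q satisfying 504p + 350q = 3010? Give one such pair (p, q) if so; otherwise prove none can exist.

p = 15, q = -13

Every value of 504p + 350q is a multiple of gcd(504, 350) = 14; since 14 ∣ 3010, solutions exist.
Dividing through by 14 reduces the equation to 36p + 25q = 215.
Dividing repeatedly: 36 = 1·25 + 11, 25 = 2·11 + 3, 11 = 3·3 + 2, 3 = 1·2 + 1, 2 = 2·1 + 0.
Back-substituting, 1 = 3 − 1·2 = 3 − (11 − 3·3) = −11 + 4·3 = −11 + 4·(25 − 2·11) = 4·25 − 9·11 = 4·25 − 9·(36 − 1·25) = −9·36 + 13·25; that is, 36·(-9) + 25·13 = 1.
Multiplying through by 215: p = (-9)·215 = -1935, q = 13·215 = 2795 is a solution.
Shifting by a multiple of (25, −36) keeps it a solution: p = -1935 + 78·25 = 15, q = 2795 − 78·36 = -13.
Check: 504·15 + 350·(-13) = 7560 − 4550 = 3010. ✓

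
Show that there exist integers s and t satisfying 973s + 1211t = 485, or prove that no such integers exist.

No such integers exist.

Any value of 973s + 1211t is a multiple of gcd(973, 1211) = 7.
But 485 is not a multiple of 7 (it leaves remainder 2).
Hence no integers s, t satisfy the equation.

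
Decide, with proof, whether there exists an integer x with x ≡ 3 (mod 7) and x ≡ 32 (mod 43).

x = 290

gcd(7, 43) = 1, so the Chinese Remainder Theorem guarantees exactly one residue class mod 301 satisfying both.
Write x = 3 + 7t and require 3 + 7t ≡ 32 (mod 43), i.e. 7t ≡ 29 (mod 43).
Note 7·37 = 259 ≡ 1 (mod 43) (as 259 − 1 = 6·43), so 7⁻¹ ≡ 37.
Multiplying by 37: t ≡ 37·29 = 1073 ≡ 41 (mod 43).
With t = 41: x = 3 + 7·41 = 290.
Indeed 290 ≡ 3 (mod 7) and 290 ≡ 32 (mod 43).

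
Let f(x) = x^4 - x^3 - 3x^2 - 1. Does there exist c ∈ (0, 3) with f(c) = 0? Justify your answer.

f(0) = -1 and f(3) = 26, which have opposite signs.
f is continuous everywhere (it is a polynomial), in particular on [0, 3].
By the Intermediate Value Theorem f must vanish at some point of (0, 3).

Such a root exists.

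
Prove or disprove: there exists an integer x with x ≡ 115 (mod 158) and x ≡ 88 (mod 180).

No, no such integer exists.

Reduce both congruences modulo 2, which divides 158 and 180: they say x ≡ 115 (mod 2) and x ≡ 88 (mod 2).
These are incompatible: 115 − 88 = 27 is not divisible by 2.
Therefore no such x exists.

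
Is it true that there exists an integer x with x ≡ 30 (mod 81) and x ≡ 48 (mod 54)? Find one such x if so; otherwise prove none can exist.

There is no such integer.

gcd(81, 54) = 27. If x ≡ 30 (mod 81) and x ≡ 48 (mod 54), then x ≡ 30 (mod 27) and x ≡ 48 (mod 27).
But 30 mod 27 = 3 while 48 mod 27 = 21, a contradiction.
Hence the system has no solution.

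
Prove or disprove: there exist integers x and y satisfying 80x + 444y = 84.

x = 51, y = -9

gcd(80, 444) = 4, and 4 divides 84, so integer solutions exist.
Dividing through by 4 reduces the equation to 20x + 111y = 21.
Run the Euclidean algorithm on 111 and 20: 111 = 5·20 + 11, 20 = 1·11 + 9, 11 = 1·9 + 2, 9 = 4·2 + 1, 2 = 2·1 + 0.
Unwinding: 1 = 9 − 4·2 = 9 − 4·(11 − 1·9) = −4·11 + 5·9 = −4·11 + 5·(20 − 1·11) = 5·20 − 9·11 = 5·20 − 9·(111 − 5·20) = −9·111 + 50·20, i.e. 20·50 + 111·(-9) = 1.
Multiplying through by 21: x = 50·21 = 1050, y = (-9)·21 = -189 is a solution.
Subtracting 9·111 from x and adding 9·20 to y gives the tidier solution (51, -9).
Indeed 80·51 + 444·(-9) = 4080 − 3996 = 84.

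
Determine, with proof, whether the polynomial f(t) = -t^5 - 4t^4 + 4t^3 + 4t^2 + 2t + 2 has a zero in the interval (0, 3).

Yes, f has a root in the interval.

f(0) = 2 and f(3) = -415, which have opposite signs.
f is continuous everywhere (it is a polynomial), in particular on [0, 3].
By the Intermediate Value Theorem, f takes the value 0 somewhere in the open interval.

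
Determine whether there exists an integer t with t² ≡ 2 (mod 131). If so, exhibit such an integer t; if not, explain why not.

Apply Euler's criterion with the prime 131: 2 is a quadratic residue iff 2^65 ≡ 1 (mod 131), and a non-residue iff it is ≡ −1.
Repeated squaring mod 131: 2^2 = 4 ≡ 4; 2^4 ≡ 4² = 16 ≡ 16; 2^8 ≡ 16² = 256 ≡ 125; 2^16 ≡ 125² = 15625 ≡ 36; 2^32 ≡ 36² = 1296 ≡ 117; 2^64 ≡ 117² = 13689 ≡ 65.
Since 65 = 64 + 1, 2^65 ≡ 65 · 2; multiplying out mod 131: 65·2 = 130 ≡ 130. Thus 2^65 ≡ 130 ≡ −1 (mod 131).
By Euler's criterion 2 is a quadratic non-residue mod 131: no t satisfies t² ≡ 2 (mod 131).

No, no such integer exists.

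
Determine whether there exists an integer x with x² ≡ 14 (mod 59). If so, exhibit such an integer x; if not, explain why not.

Apply Euler's criterion with the prime 59: 14 is a quadratic residue iff 14^29 ≡ 1 (mod 59), and a non-residue iff it is ≡ −1.
Squaring successively (mod 59): 14^2 = 196 ≡ 19; 14^4 ≡ 19² = 361 ≡ 7; 14^8 ≡ 7² = 49 ≡ 49; 14^16 ≡ 49² = 2401 ≡ 41.
Since 29 = 16 + 8 + 4 + 1, 14^29 ≡ 41 · 49 · 7 · 14; multiplying out mod 59: 41·49 = 2009 ≡ 3, then 3·7 = 21 ≡ 21, then 21·14 = 294 ≡ 58. Thus 14^29 ≡ 58 ≡ −1 (mod 59).
By Euler's criterion 14 is a quadratic non-residue mod 59: no x satisfies x² ≡ 14 (mod 59).

No, no such integer exists.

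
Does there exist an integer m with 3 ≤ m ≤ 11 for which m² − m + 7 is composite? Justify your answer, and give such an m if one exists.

m = 11

At m = 11: 11² − 11 + 7 = 117 = 3·39, which is composite.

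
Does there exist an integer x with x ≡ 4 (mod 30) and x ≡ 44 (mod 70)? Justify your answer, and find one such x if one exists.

Here gcd(30, 70) = 10, and both 4 and 44 leave remainder 4 mod 10, so the system is consistent.
The integers ≡ 4 (mod 30) are 4, 34, 64, 94, 124, 154, 184, …; their remainders mod 70 are 4, 34, 64, 24, 54, 14, 44, so x = 184 is the first that is ≡ 44 (mod 70).
Indeed 184 ≡ 4 (mod 30) and 184 ≡ 44 (mod 70).

x = 184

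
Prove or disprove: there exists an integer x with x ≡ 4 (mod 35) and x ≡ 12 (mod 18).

x = 354

gcd(35, 18) = 1, so the Chinese Remainder Theorem guarantees exactly one residue class mod 630 satisfying both.
Write x = 4 + 35t and require 4 + 35t ≡ 12 (mod 18), i.e. 35t ≡ 8 (mod 18).
35 ≡ 17 (mod 18), so this reads 17t ≡ 8 (mod 18). Invert 17 mod 18 by the Euclidean algorithm: 18 = 1·17 + 1, 17 = 17·1 + 0; back-substituting, 1 = 18 − 1·17. Hence 17·(-1) ≡ 1, so 17⁻¹ ≡ -1 ≡ 17 (mod 18).
Therefore t ≡ 17·8 = 136 ≡ 10 (mod 18).
With t = 10: x = 4 + 35·10 = 354.
Indeed 354 ≡ 4 (mod 35) and 354 ≡ 12 (mod 18).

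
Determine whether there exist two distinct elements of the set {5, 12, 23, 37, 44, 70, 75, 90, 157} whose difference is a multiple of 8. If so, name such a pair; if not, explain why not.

Reduce each element mod 8: 5↦5, 12↦4, 23↦7, 37↦5, 44↦4, 70↦6, 75↦3, 90↦2, 157↦5. The residue 5 repeats (at 5 and 37), and 37 − 5 = 32 = 4·8.

Yes: 5 and 37.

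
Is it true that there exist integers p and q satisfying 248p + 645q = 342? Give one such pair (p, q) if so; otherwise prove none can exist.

p = 69, q = -26

248 and 645 are coprime, so 248p + 645q ranges over all of ℤ.
Euclidean algorithm: 645 = 2·248 + 149, 248 = 1·149 + 99, 149 = 1·99 + 50, 99 = 1·50 + 49, 50 = 1·49 + 1, 49 = 49·1 + 0.
Unwinding: 1 = 50 − 1·49 = 50 − (99 − 1·50) = −99 + 2·50 = −99 + 2·(149 − 1·99) = 2·149 − 3·99 = 2·149 − 3·(248 − 1·149) = −3·248 + 5·149 = −3·248 + 5·(645 − 2·248) = 5·645 − 13·248, i.e. 248·(-13) + 645·5 = 1.
Multiplying through by 342: p = (-13)·342 = -4446, q = 5·342 = 1710 is a solution.
Adding 7·645 to p and subtracting 7·248 from q gives the tidier solution (69, -26).
Check: 248·69 + 645·(-26) = 17112 − 16770 = 342. ✓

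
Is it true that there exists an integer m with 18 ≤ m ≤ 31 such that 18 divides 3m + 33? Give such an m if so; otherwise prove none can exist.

At m = 18 the value 87 is not a multiple of 18. m = 19 works, since 3·19 + 33 = 90 = 5·18.

m = 19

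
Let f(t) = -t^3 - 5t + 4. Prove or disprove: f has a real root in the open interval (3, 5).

f has no root in that interval.

Evaluate at the endpoints: f(3) = -38, f(5) = -146 — same sign (negative).
The derivative f'(t) = -3t^2 - 5 is a quadratic with discriminant 0² − 4·(-3)·(-5) = -60 < 0; it never vanishes, so it is always negative (sign of the leading coefficient).
Hence f is strictly decreasing on ℝ, and in particular on [3, 5]. A strictly monotone function with same-sign endpoint values stays negative on the whole interval, so f has no zero in (3, 5).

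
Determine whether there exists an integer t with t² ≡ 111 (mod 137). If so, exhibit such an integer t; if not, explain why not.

137 is prime, so by Euler's criterion 111 is a square mod 137 iff 111^((137−1)/2) = 111^68 ≡ 1 (mod 137).
Repeated squaring mod 137: 111^2 = 12321 ≡ 128; 111^4 ≡ 128² = 16384 ≡ 81; 111^8 ≡ 81² = 6561 ≡ 122; 111^16 ≡ 122² = 14884 ≡ 88; 111^32 ≡ 88² = 7744 ≡ 72; 111^64 ≡ 72² = 5184 ≡ 115.
Since 68 = 64 + 4, 111^68 ≡ 115 · 81; multiplying out mod 137: 115·81 = 9315 ≡ 136. Thus 111^68 ≡ 136 ≡ −1 (mod 137).
The value −1 means 111 is a non-residue modulo 137, so t² ≡ 111 (mod 137) is impossible.

No, no such integer exists.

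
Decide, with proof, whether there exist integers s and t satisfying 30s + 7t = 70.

s = 0, t = 10

30 and 7 are coprime, so 30s + 7t ranges over all of ℤ.
Dividing repeatedly: 30 = 4·7 + 2, 7 = 3·2 + 1, 2 = 2·1 + 0.
Back-substituting, 1 = 7 − 3·2 = 7 − 3·(30 − 4·7) = −3·30 + 13·7; that is, 30·(-3) + 7·13 = 1.
Multiplying through by 70: s = (-3)·70 = -210, t = 13·70 = 910 is a solution.
The general solution is s = -210 + 7k, t = 910 − 30k; taking k = 30 gives the smaller pair s = 0, t = 10.
Check: 30·0 + 7·10 = 0 + 70 = 70. ✓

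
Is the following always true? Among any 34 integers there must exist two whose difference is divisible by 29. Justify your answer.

True.

Partition the integers by their residue mod 29; there are 29 classes.
Placing 34 integers into 29 classes, some class receives at least two — say a and b.
Then a ≡ b (mod 29), i.e. 29 ∣ (a − b).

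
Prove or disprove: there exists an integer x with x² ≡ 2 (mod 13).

Squares mod 13 repeat after x = 6 (as (−x)² = x²); for x = 0..6 they are 0, 1, 4, 9, 3, 12, 10.
The set of squares mod 13 is therefore {0, 1, 3, 4, 9, 10, 12}, which does not contain 2.
Therefore x² ≡ 2 (mod 13) has no solution.

No, no such integer exists.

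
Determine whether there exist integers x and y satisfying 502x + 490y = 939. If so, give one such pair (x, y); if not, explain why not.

There are no such integers.

gcd(502, 490) = 2, so every integer of the form 502x + 490y is a multiple of 2.
However 939 leaves remainder 1 on division by 2.
Therefore 502x + 490y = 939 has no solution in integers.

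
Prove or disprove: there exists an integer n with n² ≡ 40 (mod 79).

n = 35

n = 35 works: 35² = 1225, and 1225 − 40 = 1185 = 15·79.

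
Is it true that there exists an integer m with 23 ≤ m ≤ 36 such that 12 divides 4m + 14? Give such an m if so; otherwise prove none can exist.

The values of 4m + 14 for m = 23, 24, …, 36 are 106, 110, 114, 118, 122, 126, 130, 134, 138, 142, 146, 150, 154, 158; reduced mod 12 these are 10, 2, 6, 10, 2, 6, 10, 2, 6, 10, 2, 6, 10, 2.
None is 0, so 12 never divides 4m + 14 on this range.

There is no such integer m in that range.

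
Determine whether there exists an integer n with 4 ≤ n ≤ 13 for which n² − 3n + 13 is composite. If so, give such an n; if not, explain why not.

At n = 13: 13² − 3·13 + 13 = 143 = 11·13, which is composite.

n = 13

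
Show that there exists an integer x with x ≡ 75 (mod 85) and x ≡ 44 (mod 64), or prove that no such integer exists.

The moduli 85 and 64 are coprime, so by the Chinese Remainder Theorem a unique solution modulo 5440 exists.
Write x = 75 + 85t and require 75 + 85t ≡ 44 (mod 64), i.e. 85t ≡ 33 (mod 64).
85 ≡ 21 (mod 64), so this reads 21t ≡ 33 (mod 64). Note 21·61 = 1281 ≡ 1 (mod 64) (as 1281 − 1 = 20·64), so 21⁻¹ ≡ 61.
Therefore t ≡ 61·33 = 2013 ≡ 29 (mod 64).
Taking t = 29 gives x = 75 + 85·29 = 2540.
Check: 2540 mod 85 = 75, 2540 mod 64 = 44. ✓

x = 2540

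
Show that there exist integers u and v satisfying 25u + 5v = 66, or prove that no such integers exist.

There are no such integers.

gcd(25, 5) = 5, so every integer of the form 25u + 5v is a multiple of 5.
However 66 leaves remainder 1 on division by 5.
So the equation is unsolvable over ℤ.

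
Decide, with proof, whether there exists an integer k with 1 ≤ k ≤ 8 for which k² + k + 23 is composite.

k = 6

At k = 6: 6² + 6 + 23 = 65 = 5·13, which is composite.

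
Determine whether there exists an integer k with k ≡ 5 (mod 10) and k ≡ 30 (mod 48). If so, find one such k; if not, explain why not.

There is no such integer.

Reduce both congruences modulo 2, which divides 10 and 48: they say k ≡ 5 (mod 2) and k ≡ 30 (mod 2).
But 5 mod 2 = 1 while 30 mod 2 = 0, a contradiction.
So no integer satisfies both congruences.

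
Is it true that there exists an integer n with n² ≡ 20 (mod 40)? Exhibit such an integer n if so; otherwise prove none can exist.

n = 30 works: 30² = 900, and 900 − 20 = 880 = 22·40.

n = 30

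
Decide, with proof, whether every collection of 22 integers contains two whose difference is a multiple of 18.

There are exactly 18 possible remainders on division by 18.
With 22 integers and only 18 classes, the pigeonhole principle forces two of them, say a and b, into the same class.
Then a ≡ b (mod 18), i.e. 18 ∣ (a − b).

Yes.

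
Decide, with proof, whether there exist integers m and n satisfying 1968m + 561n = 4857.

Every value of 1968m + 561n is a multiple of gcd(1968, 561) = 3; since 3 ∣ 4857, solutions exist.
Dividing through by 3 reduces the equation to 656m + 187n = 1619.
Euclidean algorithm: 656 = 3·187 + 95, 187 = 1·95 + 92, 95 = 1·92 + 3, 92 = 30·3 + 2, 3 = 1·2 + 1, 2 = 2·1 + 0.
Back-substituting, 1 = 3 − 1·2 = 3 − (92 − 30·3) = −92 + 31·3 = −92 + 31·(95 − 1·92) = 31·95 − 32·92 = 31·95 − 32·(187 − 1·95) = −32·187 + 63·95 = −32·187 + 63·(656 − 3·187) = 63·656 − 221·187; that is, 656·63 + 187·(-221) = 1.
Times 1619: 656·101997 + 187·(-357799) = 1619, so (101997, -357799) solves it.
Shifting by a multiple of (187, −656) keeps it a solution: m = 101997 − 545·187 = 82, n = -357799 + 545·656 = -279.
Check: 1968·82 + 561·(-279) = 161376 − 156519 = 4857. ✓

m = 82, n = -279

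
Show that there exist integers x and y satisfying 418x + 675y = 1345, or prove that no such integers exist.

x = 415, y = -255

418 and 675 are coprime, so 418x + 675y ranges over all of ℤ.
Dividing repeatedly: 675 = 1·418 + 257, 418 = 1·257 + 161, 257 = 1·161 + 96, 161 = 1·96 + 65, 96 = 1·65 + 31, 65 = 2·31 + 3, 31 = 10·3 + 1, 3 = 3·1 + 0.
Working back up the chain: 1 = 31 − 10·3 = 31 − 10·(65 − 2·31) = −10·65 + 21·31 = −10·65 + 21·(96 − 1·65) = 21·96 − 31·65 = 21·96 − 31·(161 − 1·96) = −31·161 + 52·96 = −31·161 + 52·(257 − 1·161) = 52·257 − 83·161 = 52·257 − 83·(418 − 1·257) = −83·418 + 135·257 = −83·418 + 135·(675 − 1·418) = 135·675 − 218·418. So 418·(-218) + 675·135 = 1.
Multiplying through by 1345: x = (-218)·1345 = -293210, y = 135·1345 = 181575 is a solution.
The general solution is x = -293210 + 675k, y = 181575 − 418k; taking k = 435 gives the smaller pair x = 415, y = -255.
Indeed 418·415 + 675·(-255) = 173470 − 172125 = 1345.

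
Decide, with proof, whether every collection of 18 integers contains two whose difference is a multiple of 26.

No, the set {6, 7, 8, 9, 10, 11, 12, 13, 14, 15, 16, 17, 18, 19, 20, 21, 22, 23} is a counterexample.

Take the 18 consecutive integers 6, 7, …, 23: their residues mod 26 are all distinct because 18 ≤ 26.
The differences between them range over 1, …, 17, none of which is divisible by 26.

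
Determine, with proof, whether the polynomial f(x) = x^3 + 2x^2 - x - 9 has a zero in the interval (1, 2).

Yes, f has a root in the interval.

f(1) = -7 and f(2) = 5, which have opposite signs.
As a polynomial, f is continuous on every closed interval.
By the Intermediate Value Theorem f must vanish at some point of (1, 2).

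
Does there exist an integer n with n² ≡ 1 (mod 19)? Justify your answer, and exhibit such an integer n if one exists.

Take n = 18. Then 18² = 324 = 17·19 + 1, so 18² ≡ 1 (mod 19).

n = 18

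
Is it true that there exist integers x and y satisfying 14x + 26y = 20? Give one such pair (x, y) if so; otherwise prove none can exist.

gcd(14, 26) = 2, and 2 divides 20, so integer solutions exist.
Dividing through by 2 reduces the equation to 7x + 13y = 10.
Run the Euclidean algorithm on 13 and 7: 13 = 1·7 + 6, 7 = 1·6 + 1, 6 = 6·1 + 0.
Back-substituting, 1 = 7 − 1·6 = 7 − (13 − 1·7) = −13 + 2·7; that is, 7·2 + 13·(-1) = 1.
Multiplying through by 10: x = 2·10 = 20, y = (-1)·10 = -10 is a solution.
Subtracting 1·13 from x and adding 1·7 to y gives the tidier solution (7, -3).
Check: 14·7 + 26·(-3) = 98 − 78 = 20. ✓

x = 7, y = -3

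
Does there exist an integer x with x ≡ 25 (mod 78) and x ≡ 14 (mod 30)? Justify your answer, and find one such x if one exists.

No, no such integer exists.

gcd(78, 30) = 6. If x ≡ 25 (mod 78) and x ≡ 14 (mod 30), then x ≡ 25 (mod 6) and x ≡ 14 (mod 6).
But 25 mod 6 = 1 while 14 mod 6 = 2, a contradiction.
Hence the system has no solution.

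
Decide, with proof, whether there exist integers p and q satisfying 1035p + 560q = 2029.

Both 1035 and 560 are divisible by gcd(1035, 560) = 5, hence so is any combination 1035p + 560q.
But 2029 = 5·405 + 4, so 5 ∤ 2029.
So the equation is unsolvable over ℤ.

There are no such integers.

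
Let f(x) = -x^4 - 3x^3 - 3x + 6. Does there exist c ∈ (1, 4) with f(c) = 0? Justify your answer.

No such root exists.

f(1) = -1 and f(4) = -454, both negative, so a sign-change argument is unavailable; we show f keeps this sign on the whole interval.
Substitute x = 1 + u, where 0 < u < 3 on the interval. Expanding, f(1 + u) = -u^4 - 7u^3 - 15u^2 - 16u - 1.
The nonzero coefficients here are all negative, so for u > 0 every term is negative (or zero), and the constant term -1 is strictly negative.
Therefore f(x) < 0 throughout (1, 4), and f has no zero there.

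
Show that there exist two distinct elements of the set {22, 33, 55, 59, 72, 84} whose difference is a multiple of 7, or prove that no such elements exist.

There is no such pair.

Reduce each element modulo 7: 22↦1, 33↦5, 55↦6, 59↦3, 72↦2, 84↦0.
These 6 residues are pairwise different, hence no difference of two elements is divisible by 7.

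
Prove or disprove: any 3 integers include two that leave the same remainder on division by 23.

Consider the 3 integers 40, 41, 42. They lie in distinct residue classes modulo 23, since 3 ≤ 23.
So no two of them leave the same remainder on division by 23; the claim fails for this set.

No; for instance {40, 41, 42} is a counterexample.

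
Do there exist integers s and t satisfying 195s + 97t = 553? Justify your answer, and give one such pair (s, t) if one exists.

s = 68, t = -131

195 and 97 are coprime, so 195s + 97t ranges over all of ℤ.
Dividing repeatedly: 195 = 2·97 + 1, 97 = 97·1 + 0.
Unwinding: 1 = 195 − 2·97, i.e. 195·1 + 97·(-2) = 1.
Multiplying through by 553: s = 1·553 = 553, t = (-2)·553 = -1106 is a solution.
Shifting by a multiple of (97, −195) keeps it a solution: s = 553 − 5·97 = 68, t = -1106 + 5·195 = -131.
Check: 195·68 + 97·(-131) = 13260 − 12707 = 553. ✓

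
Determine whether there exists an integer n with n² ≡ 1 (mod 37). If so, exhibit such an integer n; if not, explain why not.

Take n = 1. Then 1² = 1, and since 0 ≤ 1 < 37 this is already reduced: 1² ≡ 1 (mod 37).

n = 1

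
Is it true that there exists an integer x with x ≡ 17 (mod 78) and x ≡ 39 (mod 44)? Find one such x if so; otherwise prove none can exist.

gcd(78, 44) = 2. A simultaneous solution exists iff 17 ≡ 39 (mod 2); here 17 mod 2 = 1 = 39 mod 2, so it does.
Write x = 17 + 78t. Then 78t ≡ 39 − 17 ≡ 22 (mod 44); dividing through by 2 gives 39t ≡ 11 (mod 22).
39 ≡ 17 (mod 22), so this reads 17t ≡ 11 (mod 22). Invert 17 mod 22 by the Euclidean algorithm: 22 = 1·17 + 5, 17 = 3·5 + 2, 5 = 2·2 + 1, 2 = 2·1 + 0; back-substituting, 1 = 5 − 2·2 = 5 − 2·(17 − 3·5) = −2·17 + 7·5 = −2·17 + 7·(22 − 1·17) = 7·22 − 9·17. Hence 17·(-9) ≡ 1, so 17⁻¹ ≡ -9 ≡ 13 (mod 22).
Therefore t ≡ 13·11 = 143 ≡ 11 (mod 22).
Then x = 17 + 78·11 = 875.
Verify: 875 = 11·78 + 17 and 875 = 19·44 + 39. ✓

x = 875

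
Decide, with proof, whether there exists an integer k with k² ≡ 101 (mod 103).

103 is prime, so by Euler's criterion 101 is a square mod 103 iff 101^((103−1)/2) = 101^51 ≡ 1 (mod 103).
Squaring successively (mod 103): 101^2 = 10201 ≡ 4; 101^4 ≡ 4² = 16 ≡ 16; 101^8 ≡ 16² = 256 ≡ 50; 101^16 ≡ 50² = 2500 ≡ 28; 101^32 ≡ 28² = 784 ≡ 63.
Since 51 = 32 + 16 + 2 + 1, 101^51 ≡ 63 · 28 · 4 · 101; multiplying out mod 103: 63·28 = 1764 ≡ 13, then 13·4 = 52 ≡ 52, then 52·101 = 5252 ≡ 102. Thus 101^51 ≡ 102 ≡ −1 (mod 103).
The value −1 means 101 is a non-residue modulo 103, so k² ≡ 101 (mod 103) is impossible.

No, no such integer exists.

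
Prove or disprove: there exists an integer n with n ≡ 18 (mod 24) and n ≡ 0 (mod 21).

Here gcd(24, 21) = 3, and both 18 and 0 leave remainder 0 mod 3, so the system is consistent.
Step through n = 18, 18 + 24, 18 + 2·24, …: the values 18, 42 reduce mod 21 to 18, 0. The value 42 hits 0.
Indeed 42 ≡ 18 (mod 24) and 42 ≡ 0 (mod 21).

n = 42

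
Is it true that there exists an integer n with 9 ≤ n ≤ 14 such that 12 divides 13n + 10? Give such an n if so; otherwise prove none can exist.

n = 14

For n = 9, 10, …, 13 the values 127, 140, 153, 166, 179 are not multiples of 12. At n = 14 we get 13·14 + 10 = 192, and 192 = 12·16.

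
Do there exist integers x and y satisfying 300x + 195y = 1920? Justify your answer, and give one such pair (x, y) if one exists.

Since gcd(300, 195) = 15 and 1920 = 15·128, Bézout's identity guarantees a solution.
Dividing through by 15 reduces the equation to 20x + 13y = 128.
Run the Euclidean algorithm on 20 and 13: 20 = 1·13 + 7, 13 = 1·7 + 6, 7 = 1·6 + 1, 6 = 6·1 + 0.
Back-substituting, 1 = 7 − 1·6 = 7 − (13 − 1·7) = −13 + 2·7 = −13 + 2·(20 − 1·13) = 2·20 − 3·13; that is, 20·2 + 13·(-3) = 1.
Scaling by 128 gives the particular solution (x, y) = (256, -384).
Subtracting 19·13 from x and adding 19·20 to y gives the tidier solution (9, -4).
Indeed 300·9 + 195·(-4) = 2700 − 780 = 1920.

x = 9, y = -4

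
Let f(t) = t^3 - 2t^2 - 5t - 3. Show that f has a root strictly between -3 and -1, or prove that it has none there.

The endpoint values f(-3) = -33 and f(-1) = -1 are both negative. Claim: f(t) < 0 for every t in (-3, -1).
Shift to the endpoint -1: with t = -1 − u (0 < u < 2), one computes f(-1 − u) = -u^3 - 5u^2 - 2u - 1.
All 4 nonzero coefficients of this polynomial in u are negative; hence for u > 0 the value is a sum of negative terms (the constant -1 among them).
So f is strictly negative on (-3, -1); no root exists in the interval.

f has no root in that interval.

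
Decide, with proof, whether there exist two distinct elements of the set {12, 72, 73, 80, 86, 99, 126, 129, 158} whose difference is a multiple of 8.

Reduce each element mod 8: 12↦4, 72↦0, 73↦1, 80↦0, 86↦6, 99↦3, 126↦6, 129↦1, 158↦6. The residue 0 repeats (at 72 and 80), and 80 − 72 = 8 = 1·8.

72 and 80 are such a pair.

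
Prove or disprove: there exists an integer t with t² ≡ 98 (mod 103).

t = 43

t = 43 works: 43² = 1849, and 1849 − 98 = 1751 = 17·103.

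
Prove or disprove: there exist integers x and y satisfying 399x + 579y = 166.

Both 399 and 579 are divisible by gcd(399, 579) = 3, hence so is any combination 399x + 579y.
But 166 is not a multiple of 3 (it leaves remainder 1).
Hence no integers x, y satisfy the equation.

No such integers exist.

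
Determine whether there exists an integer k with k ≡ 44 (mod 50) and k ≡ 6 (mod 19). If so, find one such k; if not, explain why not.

k = 44

The moduli 50 and 19 are coprime, so by the Chinese Remainder Theorem a unique solution modulo 950 exists.
Any solution of the first congruence is k = 44 + 50t; substituting into the second, 50t ≡ 6 − 44 ≡ 0 (mod 19).
50 ≡ 12 (mod 19), so this reads 12t ≡ 0 (mod 19). t = 0 satisfies this.
With t = 0: k = 44 + 50·0 = 44.
Verify: 44 = 0·50 + 44 and 44 = 2·19 + 6. ✓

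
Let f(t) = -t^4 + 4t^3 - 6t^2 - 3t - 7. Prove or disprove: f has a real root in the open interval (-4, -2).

No such root exists.

f(-4) = -603 and f(-2) = -73, both negative, so a sign-change argument is unavailable; we show f keeps this sign on the whole interval.
Substitute t = -2 − u, where 0 < u < 2 on the interval. Expanding, f(-2 − u) = -u^4 - 12u^3 - 54u^2 - 101u - 73.
All 5 nonzero coefficients of this polynomial in u are negative; hence for u > 0 the value is a sum of negative terms (the constant -73 among them).
Therefore f(t) < 0 throughout (-4, -2), and f has no zero there.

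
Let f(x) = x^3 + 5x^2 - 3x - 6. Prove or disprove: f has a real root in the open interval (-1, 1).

Such a root exists.

f(-1) = 1 and f(1) = -3, which have opposite signs.
f is continuous everywhere (it is a polynomial), in particular on [-1, 1].
By the Intermediate Value Theorem, f takes the value 0 somewhere in the open interval.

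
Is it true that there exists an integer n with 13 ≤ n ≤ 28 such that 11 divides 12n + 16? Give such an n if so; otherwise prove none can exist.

Try n = 17: 12·17 + 16 = 220 = 20·11, which is divisible by 11.

n = 17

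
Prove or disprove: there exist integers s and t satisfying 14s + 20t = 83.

There are no such integers.

Both 14 and 20 are divisible by gcd(14, 20) = 2, hence so is any combination 14s + 20t.
However 83 leaves remainder 1 on division by 2.
Hence no integers s, t satisfy the equation.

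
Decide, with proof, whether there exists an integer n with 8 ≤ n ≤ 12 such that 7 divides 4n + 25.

For n = 8, 9, …, 12 the values of 4n + 25 modulo 7 are 1, 5, 2, 6, 3 respectively.
The residue 0 does not occur, so no n in [8, 12] makes 4n + 25 a multiple of 7.

No, no such integer n in that range exists.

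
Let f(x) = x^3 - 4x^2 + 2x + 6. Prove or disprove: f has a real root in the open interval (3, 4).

f(3) = 3 and f(4) = 14, both positive, so a sign-change argument is unavailable; we show f keeps this sign on the whole interval.
Substitute x = 3 + u, where 0 < u < 1 on the interval. Expanding, f(3 + u) = u^3 + 5u^2 + 5u + 3.
The nonzero coefficients here are all positive, so for u > 0 every term is positive (or zero), and the constant term 3 is strictly positive.
So f is strictly positive on (3, 4); no root exists in the interval.

No.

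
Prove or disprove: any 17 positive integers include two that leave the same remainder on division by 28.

No, the set {96, 97, 98, 99, 100, 101, 102, 103, 104, 105, 106, 107, 108, 109, 110, 111, 112} is a counterexample.

Consider the 17 integers 96, 97, …, 112. They lie in distinct residue classes modulo 28, since 17 ≤ 28.
Hence this collection has no pair with equal remainders mod 28, disproving the claim.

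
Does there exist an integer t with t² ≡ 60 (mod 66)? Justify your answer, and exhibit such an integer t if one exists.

t = 18

Take t = 18. Then 18² = 324 = 4·66 + 60, so 18² ≡ 60 (mod 66).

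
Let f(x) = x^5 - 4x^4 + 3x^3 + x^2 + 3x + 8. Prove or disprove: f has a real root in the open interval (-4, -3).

No such root exists.

f(-4) = -2228 and f(-3) = -640, both negative, so a sign-change argument is unavailable; we show f keeps this sign on the whole interval.
Substitute x = -3 − u, where 0 < u < 1 on the interval. Expanding, f(-3 − u) = -u^5 - 19u^4 - 141u^3 - 512u^2 - 915u - 640.
All 6 nonzero coefficients of this polynomial in u are negative; hence for u > 0 the value is a sum of negative terms (the constant -640 among them).
So f is strictly negative on (-4, -3); no root exists in the interval.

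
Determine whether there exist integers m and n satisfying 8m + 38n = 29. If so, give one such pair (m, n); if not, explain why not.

Any value of 8m + 38n is a multiple of gcd(8, 38) = 2.
However 29 leaves remainder 1 on division by 2.
So the equation is unsolvable over ℤ.

No such integers exist.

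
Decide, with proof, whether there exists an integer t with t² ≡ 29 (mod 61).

61 is prime, so by Euler's criterion 29 is a square mod 61 iff 29^((61−1)/2) = 29^30 ≡ 1 (mod 61).
Squaring successively (mod 61): 29^2 = 841 ≡ 48; 29^4 ≡ 48² = 2304 ≡ 47; 29^8 ≡ 47² = 2209 ≡ 13; 29^16 ≡ 13² = 169 ≡ 47.
Since 30 = 16 + 8 + 4 + 2, 29^30 ≡ 47 · 13 · 47 · 48; multiplying out mod 61: 47·13 = 611 ≡ 1, then 1·47 = 47 ≡ 47, then 47·48 = 2256 ≡ 60. Thus 29^30 ≡ 60 ≡ −1 (mod 61).
By Euler's criterion 29 is a quadratic non-residue mod 61: no t satisfies t² ≡ 29 (mod 61).

No, no such integer exists.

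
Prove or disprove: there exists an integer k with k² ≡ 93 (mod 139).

No, no such integer exists.

139 is prime, so by Euler's criterion 93 is a square mod 139 iff 93^((139−1)/2) = 93^69 ≡ 1 (mod 139).
Squaring successively (mod 139): 93^2 = 8649 ≡ 31; 93^4 ≡ 31² = 961 ≡ 127; 93^8 ≡ 127² = 16129 ≡ 5; 93^16 ≡ 5² = 25 ≡ 25; 93^32 ≡ 25² = 625 ≡ 69; 93^64 ≡ 69² = 4761 ≡ 35.
Since 69 = 64 + 4 + 1, 93^69 ≡ 35 · 127 · 93; multiplying out mod 139: 35·127 = 4445 ≡ 136, then 136·93 = 12648 ≡ 138. Thus 93^69 ≡ 138 ≡ −1 (mod 139).
By Euler's criterion 93 is a quadratic non-residue mod 139: no k satisfies k² ≡ 93 (mod 139).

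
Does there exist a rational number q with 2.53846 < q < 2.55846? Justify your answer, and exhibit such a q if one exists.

Look for a denominator N such that an integer falls strictly between N·2.53846 and N·2.55846. N = 9 works: 9·2.53846 = 22.84614 < 23 < 23.02614 = 9·2.55846.
So q = 23/9 works: it is a ratio of integers, and dividing 9·2.53846 < 23 < 9·2.55846 through by 9 gives 2.53846 < 23/9 < 2.55846.

q = 23/9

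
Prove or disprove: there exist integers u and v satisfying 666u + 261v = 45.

u = 13, v = -33

Since gcd(666, 261) = 9 and 45 = 9·5, Bézout's identity guarantees a solution.
Dividing through by 9 reduces the equation to 74u + 29v = 5.
Run the Euclidean algorithm on 74 and 29: 74 = 2·29 + 16, 29 = 1·16 + 13, 16 = 1·13 + 3, 13 = 4·3 + 1, 3 = 3·1 + 0.
Unwinding: 1 = 13 − 4·3 = 13 − 4·(16 − 1·13) = −4·16 + 5·13 = −4·16 + 5·(29 − 1·16) = 5·29 − 9·16 = 5·29 − 9·(74 − 2·29) = −9·74 + 23·29, i.e. 74·(-9) + 29·23 = 1.
Multiplying through by 5: u = (-9)·5 = -45, v = 23·5 = 115 is a solution.
Shifting by a multiple of (29, −74) keeps it a solution: u = -45 + 2·29 = 13, v = 115 − 2·74 = -33.
Indeed 666·13 + 261·(-33) = 8658 − 8613 = 45.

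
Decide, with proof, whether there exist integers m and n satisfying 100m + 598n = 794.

Since gcd(100, 598) = 2 and 794 = 2·397, Bézout's identity guarantees a solution.
Dividing through by 2 reduces the equation to 50m + 299n = 397.
Run the Euclidean algorithm on 299 and 50: 299 = 5·50 + 49, 50 = 1·49 + 1, 49 = 49·1 + 0.
Working back up the chain: 1 = 50 − 1·49 = 50 − (299 − 5·50) = −299 + 6·50. So 50·6 + 299·(-1) = 1.
Multiplying through by 397: m = 6·397 = 2382, n = (-1)·397 = -397 is a solution.
Subtracting 7·299 from m and adding 7·50 to n gives the tidier solution (289, -47).
Indeed 100·289 + 598·(-47) = 28900 − 28106 = 794.

m = 289, n = -47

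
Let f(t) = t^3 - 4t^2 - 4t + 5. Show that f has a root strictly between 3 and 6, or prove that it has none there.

f(3) = -16 and f(6) = 53, which have opposite signs.
Since f is a polynomial it is continuous on [3, 6].
By the Intermediate Value Theorem, f takes the value 0 somewhere in the open interval.

Such a root exists.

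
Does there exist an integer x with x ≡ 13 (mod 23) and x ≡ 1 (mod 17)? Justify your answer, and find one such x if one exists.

gcd(23, 17) = 1, so the Chinese Remainder Theorem guarantees exactly one residue class mod 391 satisfying both.
Any solution of the first congruence is x = 13 + 23t; substituting into the second, 23t ≡ 1 − 13 ≡ 5 (mod 17).
23 ≡ 6 (mod 17), so this reads 6t ≡ 5 (mod 17). Invert 6 mod 17 by the Euclidean algorithm: 17 = 2·6 + 5, 6 = 1·5 + 1, 5 = 5·1 + 0; back-substituting, 1 = 6 − 1·5 = 6 − (17 − 2·6) = −17 + 3·6. Hence 6·3 ≡ 1, so 6⁻¹ ≡ 3 (mod 17).
Therefore t ≡ 3·5 = 15 (mod 17).
Taking t = 15 gives x = 13 + 23·15 = 358.
Indeed 358 ≡ 13 (mod 23) and 358 ≡ 1 (mod 17).

x = 358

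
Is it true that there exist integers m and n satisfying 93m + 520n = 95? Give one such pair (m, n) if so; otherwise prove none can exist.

Since gcd(93, 520) = 1, every integer is an integer combination of 93 and 520.
Run the Euclidean algorithm on 520 and 93: 520 = 5·93 + 55, 93 = 1·55 + 38, 55 = 1·38 + 17, 38 = 2·17 + 4, 17 = 4·4 + 1, 4 = 4·1 + 0.
Back-substituting, 1 = 17 − 4·4 = 17 − 4·(38 − 2·17) = −4·38 + 9·17 = −4·38 + 9·(55 − 1·38) = 9·55 − 13·38 = 9·55 − 13·(93 − 1·55) = −13·93 + 22·55 = −13·93 + 22·(520 − 5·93) = 22·520 − 123·93; that is, 93·(-123) + 520·22 = 1.
Times 95: 93·(-11685) + 520·2090 = 95, so (-11685, 2090) solves it.
The general solution is m = -11685 + 520k, n = 2090 − 93k; taking k = 23 gives the smaller pair m = 275, n = -49.
Check: 93·275 + 520·(-49) = 25575 − 25480 = 95. ✓

m = 275, n = -49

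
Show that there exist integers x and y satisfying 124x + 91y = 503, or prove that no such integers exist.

124 and 91 are coprime, so 124x + 91y ranges over all of ℤ.
Euclidean algorithm: 124 = 1·91 + 33, 91 = 2·33 + 25, 33 = 1·25 + 8, 25 = 3·8 + 1, 8 = 8·1 + 0.
Working back up the chain: 1 = 25 − 3·8 = 25 − 3·(33 − 1·25) = −3·33 + 4·25 = −3·33 + 4·(91 − 2·33) = 4·91 − 11·33 = 4·91 − 11·(124 − 1·91) = −11·124 + 15·91. So 124·(-11) + 91·15 = 1.
Scaling by 503 gives the particular solution (x, y) = (-5533, 7545).
The general solution is x = -5533 + 91k, y = 7545 − 124k; taking k = 61 gives the smaller pair x = 18, y = -19.
Check: 124·18 + 91·(-19) = 2232 − 1729 = 503. ✓

x = 18, y = -19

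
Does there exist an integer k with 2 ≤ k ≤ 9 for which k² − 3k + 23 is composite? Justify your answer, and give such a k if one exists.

At k = 4: 4² − 3·4 + 23 = 27 = 3·9, which is composite.

k = 4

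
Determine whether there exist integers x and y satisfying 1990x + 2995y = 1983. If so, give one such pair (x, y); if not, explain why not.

Both 1990 and 2995 are divisible by gcd(1990, 2995) = 5, hence so is any combination 1990x + 2995y.
But 1983 = 5·396 + 3, so 5 ∤ 1983.
So the equation is unsolvable over ℤ.

No, no such integers exist.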